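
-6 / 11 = -0.55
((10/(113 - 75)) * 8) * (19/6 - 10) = -820/57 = -14.39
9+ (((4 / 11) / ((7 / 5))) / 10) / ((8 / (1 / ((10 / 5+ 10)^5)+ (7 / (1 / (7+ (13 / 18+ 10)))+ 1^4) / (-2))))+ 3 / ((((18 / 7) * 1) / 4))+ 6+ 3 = 1721620225 / 76640256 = 22.46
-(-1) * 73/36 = 73/36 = 2.03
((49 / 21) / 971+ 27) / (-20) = -39329 / 29130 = -1.35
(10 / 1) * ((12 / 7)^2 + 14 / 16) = 7475 / 196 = 38.14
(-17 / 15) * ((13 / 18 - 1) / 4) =17 / 216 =0.08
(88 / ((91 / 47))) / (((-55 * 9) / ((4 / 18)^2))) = -1504 / 331695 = -0.00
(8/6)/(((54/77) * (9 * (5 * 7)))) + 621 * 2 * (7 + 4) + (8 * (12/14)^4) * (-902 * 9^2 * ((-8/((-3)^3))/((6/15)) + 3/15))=-2477925845252/8751645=-283138.30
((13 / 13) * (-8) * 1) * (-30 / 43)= 240 / 43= 5.58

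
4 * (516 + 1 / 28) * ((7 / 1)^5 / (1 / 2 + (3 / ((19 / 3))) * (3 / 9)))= 1318297862 / 25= 52731914.48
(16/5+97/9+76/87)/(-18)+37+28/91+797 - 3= 253604477/305370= 830.48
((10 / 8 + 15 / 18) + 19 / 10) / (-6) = -239 / 360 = -0.66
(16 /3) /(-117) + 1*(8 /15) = 856 /1755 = 0.49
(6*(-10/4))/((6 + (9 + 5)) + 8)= -15/28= -0.54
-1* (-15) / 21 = 5 / 7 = 0.71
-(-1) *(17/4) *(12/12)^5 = 17/4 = 4.25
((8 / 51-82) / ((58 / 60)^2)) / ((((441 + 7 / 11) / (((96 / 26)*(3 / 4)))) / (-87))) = 47.78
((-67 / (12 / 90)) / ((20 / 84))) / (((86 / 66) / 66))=-4596669 / 43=-106899.28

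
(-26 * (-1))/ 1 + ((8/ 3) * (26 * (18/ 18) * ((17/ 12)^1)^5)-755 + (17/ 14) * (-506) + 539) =-133512949/ 326592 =-408.81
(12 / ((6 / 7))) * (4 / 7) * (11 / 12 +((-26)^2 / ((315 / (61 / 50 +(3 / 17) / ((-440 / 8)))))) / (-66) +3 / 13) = 5599235098 / 631756125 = 8.86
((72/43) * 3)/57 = 72/817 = 0.09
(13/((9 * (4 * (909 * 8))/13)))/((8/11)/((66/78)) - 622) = -20449/19675763136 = -0.00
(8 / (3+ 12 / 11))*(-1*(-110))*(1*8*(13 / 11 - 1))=2816 / 9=312.89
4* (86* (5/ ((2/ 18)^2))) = 139320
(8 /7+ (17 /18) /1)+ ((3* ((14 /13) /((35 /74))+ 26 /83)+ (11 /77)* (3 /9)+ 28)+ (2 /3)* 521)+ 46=293143187 /679770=431.24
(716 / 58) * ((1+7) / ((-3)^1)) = -2864 / 87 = -32.92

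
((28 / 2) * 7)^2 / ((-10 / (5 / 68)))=-70.62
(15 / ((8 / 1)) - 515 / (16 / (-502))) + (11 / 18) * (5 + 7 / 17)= 2472986 / 153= 16163.31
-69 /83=-0.83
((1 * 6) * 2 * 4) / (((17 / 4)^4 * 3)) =4096 / 83521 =0.05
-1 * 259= -259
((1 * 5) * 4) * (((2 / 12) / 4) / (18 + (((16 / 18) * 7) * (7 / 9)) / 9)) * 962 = 43.25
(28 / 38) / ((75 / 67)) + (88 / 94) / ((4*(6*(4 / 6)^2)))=399713 / 535800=0.75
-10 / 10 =-1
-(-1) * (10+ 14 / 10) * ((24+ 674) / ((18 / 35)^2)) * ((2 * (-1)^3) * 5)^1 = -8122975 / 27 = -300850.93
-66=-66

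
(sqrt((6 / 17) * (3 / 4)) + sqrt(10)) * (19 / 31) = 57 * sqrt(34) / 1054 + 19 * sqrt(10) / 31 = 2.25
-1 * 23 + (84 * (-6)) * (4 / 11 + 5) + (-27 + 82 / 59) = -2751.88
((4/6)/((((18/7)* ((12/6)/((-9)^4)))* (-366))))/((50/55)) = -6237/2440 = -2.56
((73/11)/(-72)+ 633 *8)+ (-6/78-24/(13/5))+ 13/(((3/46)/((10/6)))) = 55462723/10296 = 5386.82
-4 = -4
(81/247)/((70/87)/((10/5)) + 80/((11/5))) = 77517/8690695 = 0.01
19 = 19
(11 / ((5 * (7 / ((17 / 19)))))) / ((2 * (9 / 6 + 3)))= 187 / 5985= 0.03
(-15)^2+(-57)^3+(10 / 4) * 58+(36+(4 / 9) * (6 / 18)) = -4989245 / 27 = -184786.85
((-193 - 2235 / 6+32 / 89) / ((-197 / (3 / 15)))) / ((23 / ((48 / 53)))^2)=23177088 / 26053354213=0.00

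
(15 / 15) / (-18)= -1 / 18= -0.06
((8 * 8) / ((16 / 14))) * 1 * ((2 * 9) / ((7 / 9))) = 1296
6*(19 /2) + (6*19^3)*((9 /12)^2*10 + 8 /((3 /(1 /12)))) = 2888323 /12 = 240693.58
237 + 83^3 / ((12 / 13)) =7436075 / 12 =619672.92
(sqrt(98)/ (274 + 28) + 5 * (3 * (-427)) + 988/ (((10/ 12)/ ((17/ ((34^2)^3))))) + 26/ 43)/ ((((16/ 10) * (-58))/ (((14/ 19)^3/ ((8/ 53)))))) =284329012044833203/ 1554468167201408-636265 * sqrt(2)/ 961137952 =182.91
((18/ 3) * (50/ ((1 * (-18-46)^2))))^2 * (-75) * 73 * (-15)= 461953125/ 1048576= 440.55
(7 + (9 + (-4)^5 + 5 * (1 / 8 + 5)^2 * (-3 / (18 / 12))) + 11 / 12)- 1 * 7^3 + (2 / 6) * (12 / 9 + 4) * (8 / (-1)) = -468565 / 288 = -1626.96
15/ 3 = 5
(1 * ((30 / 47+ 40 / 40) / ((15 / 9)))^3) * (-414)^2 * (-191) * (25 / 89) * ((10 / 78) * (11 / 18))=-82199450536434 / 120123211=-684292.82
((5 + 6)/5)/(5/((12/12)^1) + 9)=11/70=0.16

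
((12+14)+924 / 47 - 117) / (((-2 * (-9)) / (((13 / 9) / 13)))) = -3353 / 7614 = -0.44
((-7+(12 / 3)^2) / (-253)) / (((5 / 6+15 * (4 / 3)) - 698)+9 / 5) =270 / 5126033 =0.00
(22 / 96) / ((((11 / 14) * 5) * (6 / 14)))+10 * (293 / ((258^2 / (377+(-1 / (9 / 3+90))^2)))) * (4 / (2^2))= 96321356249 / 5757120360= 16.73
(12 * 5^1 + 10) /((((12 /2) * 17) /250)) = 171.57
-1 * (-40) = 40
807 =807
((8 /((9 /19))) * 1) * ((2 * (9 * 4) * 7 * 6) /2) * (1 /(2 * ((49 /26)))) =47424 /7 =6774.86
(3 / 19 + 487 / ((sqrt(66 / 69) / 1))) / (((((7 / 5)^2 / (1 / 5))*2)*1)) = 15 / 1862 + 2435*sqrt(506) / 2156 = 25.41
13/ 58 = 0.22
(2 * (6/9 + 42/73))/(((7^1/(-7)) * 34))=-16/219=-0.07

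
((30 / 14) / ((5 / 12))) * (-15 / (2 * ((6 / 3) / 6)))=-810 / 7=-115.71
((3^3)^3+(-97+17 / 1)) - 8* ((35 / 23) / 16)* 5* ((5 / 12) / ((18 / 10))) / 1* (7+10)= 97313329 / 4968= 19588.03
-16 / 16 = -1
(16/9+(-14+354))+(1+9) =351.78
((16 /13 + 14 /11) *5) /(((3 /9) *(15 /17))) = 6086 /143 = 42.56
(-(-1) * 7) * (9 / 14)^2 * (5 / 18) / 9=5 / 56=0.09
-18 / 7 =-2.57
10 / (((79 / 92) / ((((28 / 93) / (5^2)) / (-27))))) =-5152 / 991845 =-0.01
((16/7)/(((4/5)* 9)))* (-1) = -20/63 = -0.32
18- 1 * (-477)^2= -227511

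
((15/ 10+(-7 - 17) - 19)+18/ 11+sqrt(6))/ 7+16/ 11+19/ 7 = -235/ 154+sqrt(6)/ 7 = -1.18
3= 3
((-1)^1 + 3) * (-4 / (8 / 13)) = -13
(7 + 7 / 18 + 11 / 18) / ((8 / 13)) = 13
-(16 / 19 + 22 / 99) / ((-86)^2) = -91 / 632358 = -0.00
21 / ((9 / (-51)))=-119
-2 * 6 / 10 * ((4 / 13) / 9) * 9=-24 / 65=-0.37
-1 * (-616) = 616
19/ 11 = 1.73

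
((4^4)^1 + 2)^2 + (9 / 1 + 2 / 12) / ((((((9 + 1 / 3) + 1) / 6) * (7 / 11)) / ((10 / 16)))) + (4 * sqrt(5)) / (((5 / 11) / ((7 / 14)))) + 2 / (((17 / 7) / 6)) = 22 * sqrt(5) / 5 + 1964736867 / 29512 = 66584.01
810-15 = 795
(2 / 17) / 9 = 2 / 153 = 0.01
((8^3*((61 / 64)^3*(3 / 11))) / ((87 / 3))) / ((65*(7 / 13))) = 680943 / 5716480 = 0.12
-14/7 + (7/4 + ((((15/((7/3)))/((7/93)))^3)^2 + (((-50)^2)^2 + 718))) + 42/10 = 107450827261479473707739/276825744020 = 388153304317.38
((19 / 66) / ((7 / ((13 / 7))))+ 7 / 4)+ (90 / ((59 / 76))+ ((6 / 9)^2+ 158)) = 316207165 / 1144836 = 276.20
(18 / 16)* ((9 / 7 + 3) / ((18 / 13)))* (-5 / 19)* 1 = -975 / 1064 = -0.92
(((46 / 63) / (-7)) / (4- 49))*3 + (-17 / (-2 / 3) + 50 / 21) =368957 / 13230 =27.89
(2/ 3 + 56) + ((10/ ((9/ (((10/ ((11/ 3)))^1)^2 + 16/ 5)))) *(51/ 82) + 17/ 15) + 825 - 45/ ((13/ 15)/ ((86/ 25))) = 688336456/ 967395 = 711.54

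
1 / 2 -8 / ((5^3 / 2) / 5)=-7 / 50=-0.14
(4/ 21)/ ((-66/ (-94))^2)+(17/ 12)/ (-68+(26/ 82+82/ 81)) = 7395249361/ 20253975588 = 0.37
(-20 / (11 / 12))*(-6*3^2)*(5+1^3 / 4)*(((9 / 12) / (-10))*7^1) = -35721 / 11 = -3247.36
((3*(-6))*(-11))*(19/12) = 627/2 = 313.50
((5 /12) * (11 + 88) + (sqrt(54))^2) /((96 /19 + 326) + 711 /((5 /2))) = 36195 /233872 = 0.15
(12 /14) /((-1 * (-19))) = 0.05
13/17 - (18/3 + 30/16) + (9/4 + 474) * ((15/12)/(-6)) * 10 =-271809/272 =-999.30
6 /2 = 3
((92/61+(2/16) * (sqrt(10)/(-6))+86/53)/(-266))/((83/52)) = -0.01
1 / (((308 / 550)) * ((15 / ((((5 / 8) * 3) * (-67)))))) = -1675 / 112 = -14.96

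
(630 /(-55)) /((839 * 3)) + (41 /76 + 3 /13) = 0.77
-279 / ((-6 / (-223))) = -20739 / 2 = -10369.50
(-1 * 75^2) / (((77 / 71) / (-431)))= 172130625 / 77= 2235462.66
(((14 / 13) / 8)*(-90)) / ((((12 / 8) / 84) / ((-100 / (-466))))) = -441000 / 3029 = -145.59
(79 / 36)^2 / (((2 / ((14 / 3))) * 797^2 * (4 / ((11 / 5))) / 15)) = 480557 / 3292923456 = 0.00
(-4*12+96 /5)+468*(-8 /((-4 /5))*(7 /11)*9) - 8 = 1472176 /55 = 26766.84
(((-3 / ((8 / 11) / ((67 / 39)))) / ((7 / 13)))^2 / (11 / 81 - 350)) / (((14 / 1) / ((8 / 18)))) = -4888521 / 311048864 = -0.02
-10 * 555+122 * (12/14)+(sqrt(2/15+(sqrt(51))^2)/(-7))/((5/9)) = -38118/7 -3 * sqrt(11505)/175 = -5447.27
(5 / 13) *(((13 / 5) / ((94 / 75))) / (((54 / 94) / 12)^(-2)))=6075 / 3322336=0.00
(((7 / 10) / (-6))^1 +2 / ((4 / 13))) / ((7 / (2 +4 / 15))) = 6511 / 3150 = 2.07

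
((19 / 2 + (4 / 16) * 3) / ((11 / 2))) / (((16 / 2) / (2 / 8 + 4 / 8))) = 123 / 704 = 0.17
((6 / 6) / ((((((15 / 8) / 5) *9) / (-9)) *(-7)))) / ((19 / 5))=40 / 399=0.10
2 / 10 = 1 / 5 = 0.20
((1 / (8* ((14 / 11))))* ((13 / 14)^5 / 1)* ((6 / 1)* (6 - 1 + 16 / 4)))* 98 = 110274021 / 307328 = 358.82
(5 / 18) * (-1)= -5 / 18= -0.28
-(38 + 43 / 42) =-1639 / 42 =-39.02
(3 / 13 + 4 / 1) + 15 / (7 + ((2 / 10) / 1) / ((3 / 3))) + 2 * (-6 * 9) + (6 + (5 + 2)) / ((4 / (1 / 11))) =-86993 / 858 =-101.39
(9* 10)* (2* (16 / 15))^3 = 65536 / 75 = 873.81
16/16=1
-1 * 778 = -778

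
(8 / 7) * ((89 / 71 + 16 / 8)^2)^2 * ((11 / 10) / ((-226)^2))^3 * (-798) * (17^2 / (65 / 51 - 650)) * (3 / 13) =9551907415574219619 / 91020357802261990400686180000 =0.00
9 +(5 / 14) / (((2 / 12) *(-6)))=121 / 14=8.64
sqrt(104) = 2 * sqrt(26) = 10.20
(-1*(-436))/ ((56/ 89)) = 9701/ 14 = 692.93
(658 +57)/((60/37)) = 5291/12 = 440.92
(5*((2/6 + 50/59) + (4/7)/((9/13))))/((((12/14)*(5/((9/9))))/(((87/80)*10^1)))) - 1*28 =-21635/8496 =-2.55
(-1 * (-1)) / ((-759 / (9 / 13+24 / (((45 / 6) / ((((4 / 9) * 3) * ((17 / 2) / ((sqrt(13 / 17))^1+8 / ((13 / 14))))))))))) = -203538029 / 31236603255+91936 * sqrt(221) / 2402815635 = -0.01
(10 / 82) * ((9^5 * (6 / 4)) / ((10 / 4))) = 177147 / 41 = 4320.66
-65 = -65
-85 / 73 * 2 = -170 / 73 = -2.33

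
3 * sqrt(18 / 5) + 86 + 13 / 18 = 9 * sqrt(10) / 5 + 1561 / 18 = 92.41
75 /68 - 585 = -583.90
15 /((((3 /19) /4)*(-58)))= -190 /29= -6.55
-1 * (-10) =10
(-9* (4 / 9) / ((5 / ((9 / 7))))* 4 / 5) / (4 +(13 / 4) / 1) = -576 / 5075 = -0.11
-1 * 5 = -5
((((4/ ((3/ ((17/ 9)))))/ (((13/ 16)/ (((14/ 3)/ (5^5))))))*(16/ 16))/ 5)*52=60928/ 1265625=0.05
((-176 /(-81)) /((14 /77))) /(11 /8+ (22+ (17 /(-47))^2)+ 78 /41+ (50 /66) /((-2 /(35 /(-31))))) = 239165920576 /517050635931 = 0.46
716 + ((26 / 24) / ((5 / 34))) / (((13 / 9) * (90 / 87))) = 72093 / 100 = 720.93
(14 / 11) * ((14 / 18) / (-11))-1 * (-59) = 64153 / 1089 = 58.91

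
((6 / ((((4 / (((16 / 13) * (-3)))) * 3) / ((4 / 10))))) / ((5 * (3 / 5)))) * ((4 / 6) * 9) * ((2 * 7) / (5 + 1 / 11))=-264 / 65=-4.06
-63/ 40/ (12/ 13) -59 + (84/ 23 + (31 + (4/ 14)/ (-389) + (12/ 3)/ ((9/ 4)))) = -2189442653/ 90185760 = -24.28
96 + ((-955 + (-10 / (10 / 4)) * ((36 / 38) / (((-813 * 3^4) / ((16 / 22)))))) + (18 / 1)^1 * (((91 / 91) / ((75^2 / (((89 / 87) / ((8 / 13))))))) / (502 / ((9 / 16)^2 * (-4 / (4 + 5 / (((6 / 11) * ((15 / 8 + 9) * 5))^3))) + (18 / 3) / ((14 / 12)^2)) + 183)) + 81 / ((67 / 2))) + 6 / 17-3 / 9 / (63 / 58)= -5280669600443812273352500191406799 / 6165146358403889673966806002500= -856.54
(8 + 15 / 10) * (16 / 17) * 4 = 608 / 17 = 35.76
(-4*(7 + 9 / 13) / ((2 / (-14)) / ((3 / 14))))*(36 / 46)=10800 / 299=36.12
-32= -32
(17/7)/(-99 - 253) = -17/2464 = -0.01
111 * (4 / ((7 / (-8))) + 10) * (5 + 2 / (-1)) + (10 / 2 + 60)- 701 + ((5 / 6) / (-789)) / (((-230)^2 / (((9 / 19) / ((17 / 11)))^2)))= 4762074895279017 / 4064194619240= 1171.71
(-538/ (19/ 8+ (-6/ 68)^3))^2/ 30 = 3493237260818/ 2041083375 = 1711.46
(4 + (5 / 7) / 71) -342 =-337.99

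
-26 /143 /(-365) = 2 /4015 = 0.00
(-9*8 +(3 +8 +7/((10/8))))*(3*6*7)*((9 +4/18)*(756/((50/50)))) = -243336744/5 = -48667348.80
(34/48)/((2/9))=51/16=3.19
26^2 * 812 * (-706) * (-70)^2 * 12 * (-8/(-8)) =-22786874073600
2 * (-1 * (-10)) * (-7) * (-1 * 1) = 140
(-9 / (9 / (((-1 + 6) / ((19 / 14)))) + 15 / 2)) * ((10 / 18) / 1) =-175 / 348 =-0.50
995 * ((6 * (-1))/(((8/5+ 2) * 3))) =-4975/9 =-552.78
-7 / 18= -0.39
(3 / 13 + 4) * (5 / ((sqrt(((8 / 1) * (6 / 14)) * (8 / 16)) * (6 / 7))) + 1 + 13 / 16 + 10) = 1925 * sqrt(21) / 468 + 10395 / 208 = 68.83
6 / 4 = 3 / 2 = 1.50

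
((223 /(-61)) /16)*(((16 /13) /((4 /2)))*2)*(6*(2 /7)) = -2676 /5551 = -0.48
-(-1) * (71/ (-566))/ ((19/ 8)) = -284/ 5377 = -0.05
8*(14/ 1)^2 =1568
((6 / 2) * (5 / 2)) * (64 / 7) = 480 / 7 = 68.57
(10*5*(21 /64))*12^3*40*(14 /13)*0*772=0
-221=-221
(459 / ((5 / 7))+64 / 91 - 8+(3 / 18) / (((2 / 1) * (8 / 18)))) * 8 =4626373 / 910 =5083.93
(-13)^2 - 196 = -27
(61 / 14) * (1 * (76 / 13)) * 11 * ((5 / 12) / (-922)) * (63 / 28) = -191235 / 671216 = -0.28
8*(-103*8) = -6592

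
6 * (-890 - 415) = -7830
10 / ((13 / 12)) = 120 / 13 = 9.23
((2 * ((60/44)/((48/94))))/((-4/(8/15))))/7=-47/462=-0.10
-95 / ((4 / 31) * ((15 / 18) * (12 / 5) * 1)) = -2945 / 8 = -368.12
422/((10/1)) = 42.20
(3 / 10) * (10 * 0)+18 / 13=18 / 13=1.38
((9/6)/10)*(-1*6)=-0.90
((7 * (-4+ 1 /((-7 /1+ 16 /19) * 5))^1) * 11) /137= -181643 /80145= -2.27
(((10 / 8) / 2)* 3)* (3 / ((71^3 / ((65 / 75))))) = 39 / 2863288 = 0.00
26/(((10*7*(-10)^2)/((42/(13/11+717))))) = 429/1975000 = 0.00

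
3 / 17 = 0.18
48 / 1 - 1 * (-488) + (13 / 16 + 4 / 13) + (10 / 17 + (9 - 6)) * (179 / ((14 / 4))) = 17837103 / 24752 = 720.63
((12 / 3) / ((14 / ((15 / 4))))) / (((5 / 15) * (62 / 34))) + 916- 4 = 396573 / 434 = 913.76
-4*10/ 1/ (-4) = 10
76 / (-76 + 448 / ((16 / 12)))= 19 / 65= 0.29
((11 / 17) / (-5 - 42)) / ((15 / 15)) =-11 / 799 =-0.01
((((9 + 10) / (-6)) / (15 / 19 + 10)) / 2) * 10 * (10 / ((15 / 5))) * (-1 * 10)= 18050 / 369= 48.92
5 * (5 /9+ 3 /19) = 610 /171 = 3.57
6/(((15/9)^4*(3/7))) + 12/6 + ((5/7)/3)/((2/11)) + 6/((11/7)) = 2582033/288750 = 8.94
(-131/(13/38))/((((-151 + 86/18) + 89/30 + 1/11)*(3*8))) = 410685/3685058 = 0.11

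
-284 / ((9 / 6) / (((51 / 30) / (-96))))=1207 / 360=3.35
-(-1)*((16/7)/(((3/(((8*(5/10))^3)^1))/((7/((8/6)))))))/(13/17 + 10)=4352/183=23.78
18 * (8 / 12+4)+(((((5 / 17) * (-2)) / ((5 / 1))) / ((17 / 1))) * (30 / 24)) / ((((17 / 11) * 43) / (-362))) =17755711 / 211259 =84.05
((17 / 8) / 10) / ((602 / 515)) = 1751 / 9632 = 0.18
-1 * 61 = -61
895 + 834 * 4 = 4231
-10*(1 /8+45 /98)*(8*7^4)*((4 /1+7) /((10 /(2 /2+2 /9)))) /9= -1357741 /81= -16762.23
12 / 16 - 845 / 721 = -0.42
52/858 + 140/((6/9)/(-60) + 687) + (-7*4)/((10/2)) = -54432706/10201785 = -5.34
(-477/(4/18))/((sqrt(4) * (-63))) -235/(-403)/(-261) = 50165711/2945124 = 17.03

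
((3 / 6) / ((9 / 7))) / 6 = 7 / 108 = 0.06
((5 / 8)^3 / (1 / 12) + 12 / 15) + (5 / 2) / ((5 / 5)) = 3987 / 640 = 6.23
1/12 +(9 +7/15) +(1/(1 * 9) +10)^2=181091/1620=111.78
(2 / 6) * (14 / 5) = 0.93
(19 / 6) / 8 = 19 / 48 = 0.40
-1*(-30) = 30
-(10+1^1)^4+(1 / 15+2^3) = -219494 / 15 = -14632.93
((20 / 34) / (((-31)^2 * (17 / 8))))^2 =6400 / 77133397441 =0.00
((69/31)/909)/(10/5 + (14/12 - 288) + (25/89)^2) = -364366/42372571309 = -0.00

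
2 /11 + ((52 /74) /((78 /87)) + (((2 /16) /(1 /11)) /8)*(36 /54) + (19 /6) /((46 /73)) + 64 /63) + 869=16533967199 /18871776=876.12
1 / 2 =0.50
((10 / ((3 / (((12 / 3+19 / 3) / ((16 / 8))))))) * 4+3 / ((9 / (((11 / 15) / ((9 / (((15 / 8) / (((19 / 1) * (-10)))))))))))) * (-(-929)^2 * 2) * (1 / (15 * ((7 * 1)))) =-2439980021749 / 2154600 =-1132451.51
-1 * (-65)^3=274625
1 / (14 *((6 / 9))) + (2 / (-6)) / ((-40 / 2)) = 13 / 105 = 0.12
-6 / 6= -1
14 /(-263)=-14 /263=-0.05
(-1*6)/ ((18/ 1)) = -1/ 3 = -0.33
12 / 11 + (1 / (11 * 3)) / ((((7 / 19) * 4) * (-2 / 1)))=1997 / 1848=1.08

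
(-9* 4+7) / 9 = -29 / 9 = -3.22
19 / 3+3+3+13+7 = 97 / 3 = 32.33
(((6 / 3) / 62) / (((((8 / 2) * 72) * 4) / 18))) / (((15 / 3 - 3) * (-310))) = -1 / 1230080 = -0.00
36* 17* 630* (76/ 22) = 14651280/ 11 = 1331934.55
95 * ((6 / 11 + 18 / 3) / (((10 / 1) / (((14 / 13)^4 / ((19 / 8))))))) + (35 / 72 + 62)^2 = 6416490305843 / 1628662464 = 3939.73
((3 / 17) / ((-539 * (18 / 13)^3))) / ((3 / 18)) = -2197 / 2968812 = -0.00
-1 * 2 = -2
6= 6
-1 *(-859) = 859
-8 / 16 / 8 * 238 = -14.88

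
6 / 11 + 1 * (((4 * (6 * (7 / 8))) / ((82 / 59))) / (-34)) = 0.10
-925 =-925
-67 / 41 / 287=-67 / 11767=-0.01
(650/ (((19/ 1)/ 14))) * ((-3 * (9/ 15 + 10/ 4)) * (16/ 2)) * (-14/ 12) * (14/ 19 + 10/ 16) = 20438145/ 361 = 56615.36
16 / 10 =8 / 5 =1.60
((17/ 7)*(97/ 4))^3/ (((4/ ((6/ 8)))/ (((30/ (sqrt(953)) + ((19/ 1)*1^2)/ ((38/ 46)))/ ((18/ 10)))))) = 112099061225*sqrt(953)/ 167362048 + 515655681635/ 1053696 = 510055.22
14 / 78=7 / 39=0.18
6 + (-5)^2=31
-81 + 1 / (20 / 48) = -393 / 5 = -78.60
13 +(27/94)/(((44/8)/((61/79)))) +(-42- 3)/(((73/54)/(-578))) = 57404507458/2981539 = 19253.31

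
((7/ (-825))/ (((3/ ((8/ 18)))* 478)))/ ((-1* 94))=7/ 250215075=0.00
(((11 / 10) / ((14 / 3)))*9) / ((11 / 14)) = 27 / 10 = 2.70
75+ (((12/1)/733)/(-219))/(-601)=2411918179/32158909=75.00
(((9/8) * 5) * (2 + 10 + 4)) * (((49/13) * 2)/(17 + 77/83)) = 61005/1612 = 37.84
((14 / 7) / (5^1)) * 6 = 2.40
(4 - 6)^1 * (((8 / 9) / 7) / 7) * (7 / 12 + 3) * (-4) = 688 / 1323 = 0.52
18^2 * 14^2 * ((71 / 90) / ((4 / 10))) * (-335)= -41956740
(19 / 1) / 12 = 19 / 12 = 1.58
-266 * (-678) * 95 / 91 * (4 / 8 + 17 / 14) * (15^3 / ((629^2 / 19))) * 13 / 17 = 1883412810000 / 47081279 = 40003.43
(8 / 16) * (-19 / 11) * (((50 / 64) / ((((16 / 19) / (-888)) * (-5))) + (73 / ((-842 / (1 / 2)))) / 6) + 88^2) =-12146334421 / 1778304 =-6830.29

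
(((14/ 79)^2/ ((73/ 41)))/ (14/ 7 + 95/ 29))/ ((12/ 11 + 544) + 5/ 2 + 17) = 5126968/ 865814859909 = 0.00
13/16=0.81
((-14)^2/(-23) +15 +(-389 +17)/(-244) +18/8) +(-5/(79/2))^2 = 359662099/35024492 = 10.27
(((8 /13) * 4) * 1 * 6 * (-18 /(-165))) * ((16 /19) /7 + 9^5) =9047270016 /95095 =95139.28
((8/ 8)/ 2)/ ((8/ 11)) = 11/ 16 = 0.69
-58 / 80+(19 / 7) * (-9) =-7043 / 280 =-25.15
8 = 8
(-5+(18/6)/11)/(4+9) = -4/11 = -0.36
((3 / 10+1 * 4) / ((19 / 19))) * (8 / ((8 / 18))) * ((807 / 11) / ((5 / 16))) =4996944 / 275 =18170.71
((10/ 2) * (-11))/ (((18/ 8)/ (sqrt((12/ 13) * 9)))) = -440 * sqrt(39)/ 39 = -70.46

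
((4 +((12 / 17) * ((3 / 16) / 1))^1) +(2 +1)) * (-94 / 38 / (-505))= 4559 / 130492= 0.03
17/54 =0.31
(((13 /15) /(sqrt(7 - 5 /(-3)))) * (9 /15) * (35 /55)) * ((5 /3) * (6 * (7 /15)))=49 * sqrt(78) /825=0.52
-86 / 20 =-43 / 10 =-4.30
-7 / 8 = -0.88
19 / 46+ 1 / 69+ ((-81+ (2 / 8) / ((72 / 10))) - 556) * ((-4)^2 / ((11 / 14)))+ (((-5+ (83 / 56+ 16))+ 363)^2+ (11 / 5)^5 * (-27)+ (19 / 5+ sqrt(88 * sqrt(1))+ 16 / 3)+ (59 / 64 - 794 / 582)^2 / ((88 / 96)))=2 * sqrt(22)+ 425405972050021432489 / 3359329142400000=126643.58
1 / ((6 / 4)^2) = 0.44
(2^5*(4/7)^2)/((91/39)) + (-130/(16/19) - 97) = -677485/2744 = -246.90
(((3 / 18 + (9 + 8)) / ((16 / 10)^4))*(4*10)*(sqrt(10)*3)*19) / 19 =321875*sqrt(10) / 1024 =994.00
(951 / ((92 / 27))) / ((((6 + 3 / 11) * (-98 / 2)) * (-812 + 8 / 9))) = 847341 / 756893200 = 0.00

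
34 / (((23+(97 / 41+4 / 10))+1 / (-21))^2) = 630122850 / 12258254089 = 0.05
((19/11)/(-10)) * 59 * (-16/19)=472/55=8.58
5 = 5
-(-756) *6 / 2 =2268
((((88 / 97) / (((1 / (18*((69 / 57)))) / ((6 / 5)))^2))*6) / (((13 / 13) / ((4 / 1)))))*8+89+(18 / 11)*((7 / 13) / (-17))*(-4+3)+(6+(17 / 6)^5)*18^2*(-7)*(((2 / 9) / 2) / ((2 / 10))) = -54450424424603029 / 459682165800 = -118452.33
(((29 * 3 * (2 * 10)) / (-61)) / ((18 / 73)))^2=448168900 / 33489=13382.57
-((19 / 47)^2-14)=13.84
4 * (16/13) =64/13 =4.92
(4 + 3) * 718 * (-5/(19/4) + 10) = 854420/19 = 44969.47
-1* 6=-6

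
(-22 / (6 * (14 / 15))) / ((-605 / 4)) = 2 / 77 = 0.03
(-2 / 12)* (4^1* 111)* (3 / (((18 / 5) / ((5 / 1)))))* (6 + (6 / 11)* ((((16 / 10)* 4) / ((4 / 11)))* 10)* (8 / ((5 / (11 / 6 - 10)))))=1154770 / 3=384923.33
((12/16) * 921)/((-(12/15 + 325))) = -1535/724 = -2.12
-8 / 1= -8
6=6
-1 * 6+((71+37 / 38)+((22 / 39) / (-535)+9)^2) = 2431105878497 / 16543232550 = 146.95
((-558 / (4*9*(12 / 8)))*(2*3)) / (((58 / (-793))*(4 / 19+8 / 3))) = 294.62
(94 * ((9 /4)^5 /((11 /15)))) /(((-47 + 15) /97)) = -4038065865 /180224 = -22405.82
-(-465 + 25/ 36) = 16715/ 36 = 464.31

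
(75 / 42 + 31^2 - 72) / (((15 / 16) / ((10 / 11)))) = 66512 / 77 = 863.79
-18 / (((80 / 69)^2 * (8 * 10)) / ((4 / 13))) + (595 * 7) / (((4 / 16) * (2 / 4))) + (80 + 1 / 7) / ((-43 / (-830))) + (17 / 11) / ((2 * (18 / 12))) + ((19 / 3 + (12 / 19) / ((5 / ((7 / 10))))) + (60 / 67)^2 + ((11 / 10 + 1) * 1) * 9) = 24595286519193887473 / 704866658496000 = 34893.53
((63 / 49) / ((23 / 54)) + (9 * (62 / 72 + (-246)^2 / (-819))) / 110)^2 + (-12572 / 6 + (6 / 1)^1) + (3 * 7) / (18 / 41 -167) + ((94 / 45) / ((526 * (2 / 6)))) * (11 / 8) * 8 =-2080.59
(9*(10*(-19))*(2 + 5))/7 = -1710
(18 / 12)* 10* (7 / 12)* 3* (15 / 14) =225 / 8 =28.12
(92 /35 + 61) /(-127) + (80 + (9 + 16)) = 464498 /4445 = 104.50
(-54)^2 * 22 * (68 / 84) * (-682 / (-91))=247926096 / 637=389208.94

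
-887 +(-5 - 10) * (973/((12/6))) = -8184.50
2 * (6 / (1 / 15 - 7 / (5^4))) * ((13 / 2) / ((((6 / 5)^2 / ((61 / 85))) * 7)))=190625 / 1904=100.12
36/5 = 7.20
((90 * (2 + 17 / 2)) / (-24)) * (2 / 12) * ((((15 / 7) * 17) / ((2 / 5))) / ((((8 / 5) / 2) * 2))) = -95625 / 256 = -373.54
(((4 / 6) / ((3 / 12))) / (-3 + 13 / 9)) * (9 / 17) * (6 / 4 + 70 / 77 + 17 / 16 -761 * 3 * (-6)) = -65109393 / 5236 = -12434.95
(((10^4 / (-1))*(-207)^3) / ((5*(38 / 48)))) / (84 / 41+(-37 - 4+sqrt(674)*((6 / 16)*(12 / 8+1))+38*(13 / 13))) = 9682069542912000 / 268675067+9542424309120000*sqrt(674) / 268675067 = 958100862.39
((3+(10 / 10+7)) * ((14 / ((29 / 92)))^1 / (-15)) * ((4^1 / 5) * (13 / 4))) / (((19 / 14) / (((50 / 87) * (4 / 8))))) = -2578576 / 143811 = -17.93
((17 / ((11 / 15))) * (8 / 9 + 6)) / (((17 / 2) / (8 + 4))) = 2480 / 11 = 225.45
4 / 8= 0.50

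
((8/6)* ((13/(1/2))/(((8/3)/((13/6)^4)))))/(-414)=-371293/536544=-0.69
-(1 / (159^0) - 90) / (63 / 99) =979 / 7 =139.86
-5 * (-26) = 130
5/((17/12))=3.53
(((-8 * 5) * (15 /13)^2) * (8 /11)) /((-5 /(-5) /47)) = -3384000 /1859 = -1820.33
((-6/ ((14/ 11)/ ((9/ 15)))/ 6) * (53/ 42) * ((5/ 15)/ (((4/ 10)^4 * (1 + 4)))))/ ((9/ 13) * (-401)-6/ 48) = 715/ 128184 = 0.01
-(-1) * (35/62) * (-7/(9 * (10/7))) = -343/1116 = -0.31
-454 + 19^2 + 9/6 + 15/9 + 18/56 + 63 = -2227/84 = -26.51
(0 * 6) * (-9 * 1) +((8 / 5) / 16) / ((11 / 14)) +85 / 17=282 / 55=5.13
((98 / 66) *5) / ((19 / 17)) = 4165 / 627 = 6.64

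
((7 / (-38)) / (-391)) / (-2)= -7 / 29716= -0.00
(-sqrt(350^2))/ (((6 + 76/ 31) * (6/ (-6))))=5425/ 131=41.41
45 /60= 3 /4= 0.75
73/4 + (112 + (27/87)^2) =438485/3364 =130.35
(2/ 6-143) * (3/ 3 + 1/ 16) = -1819/ 12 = -151.58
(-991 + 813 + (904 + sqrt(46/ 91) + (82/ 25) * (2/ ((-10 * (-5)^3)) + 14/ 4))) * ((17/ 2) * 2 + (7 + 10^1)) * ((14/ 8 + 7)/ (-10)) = -1371261633/ 62500- 17 * sqrt(4186)/ 52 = -21961.34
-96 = -96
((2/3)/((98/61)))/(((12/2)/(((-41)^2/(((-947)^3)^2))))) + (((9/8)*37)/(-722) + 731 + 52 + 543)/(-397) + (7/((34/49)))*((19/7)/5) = 132461990770774595079750277889/61997628943947000484798465680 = 2.14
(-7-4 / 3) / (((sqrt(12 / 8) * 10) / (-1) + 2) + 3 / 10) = 0.84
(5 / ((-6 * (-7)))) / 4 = 0.03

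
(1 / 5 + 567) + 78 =3226 / 5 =645.20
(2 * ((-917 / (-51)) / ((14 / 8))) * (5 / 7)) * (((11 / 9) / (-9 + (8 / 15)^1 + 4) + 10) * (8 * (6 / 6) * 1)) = 4820800 / 4221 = 1142.10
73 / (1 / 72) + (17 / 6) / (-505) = 15925663 / 3030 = 5255.99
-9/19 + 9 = 162/19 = 8.53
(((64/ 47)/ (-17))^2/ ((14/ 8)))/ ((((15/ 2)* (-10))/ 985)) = -3227648/ 67032105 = -0.05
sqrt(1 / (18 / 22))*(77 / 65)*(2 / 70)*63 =231*sqrt(11) / 325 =2.36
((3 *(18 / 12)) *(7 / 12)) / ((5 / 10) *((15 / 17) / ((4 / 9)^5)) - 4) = 91392 / 746471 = 0.12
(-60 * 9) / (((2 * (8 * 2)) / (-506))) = 34155 / 4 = 8538.75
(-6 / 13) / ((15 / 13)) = -2 / 5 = -0.40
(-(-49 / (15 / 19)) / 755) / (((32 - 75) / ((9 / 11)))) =-2793 / 1785575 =-0.00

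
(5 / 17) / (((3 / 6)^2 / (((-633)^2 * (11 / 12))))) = 7345965 / 17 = 432115.59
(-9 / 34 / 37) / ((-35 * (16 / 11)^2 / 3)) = 3267 / 11271680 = 0.00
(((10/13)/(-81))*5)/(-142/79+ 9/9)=3950/66339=0.06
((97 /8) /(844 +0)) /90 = 97 /607680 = 0.00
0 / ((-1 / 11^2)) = 0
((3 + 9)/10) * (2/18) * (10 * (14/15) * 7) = 392/45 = 8.71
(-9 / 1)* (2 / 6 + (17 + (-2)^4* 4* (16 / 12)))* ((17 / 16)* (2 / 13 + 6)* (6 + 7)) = -78540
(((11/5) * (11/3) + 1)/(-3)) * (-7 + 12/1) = -136/9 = -15.11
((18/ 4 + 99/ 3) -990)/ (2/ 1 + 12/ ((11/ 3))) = -20955/ 116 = -180.65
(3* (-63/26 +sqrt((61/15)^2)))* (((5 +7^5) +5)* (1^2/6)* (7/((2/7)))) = 528205153/1560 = 338593.05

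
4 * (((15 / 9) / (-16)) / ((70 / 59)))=-59 / 168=-0.35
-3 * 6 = -18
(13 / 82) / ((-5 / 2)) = -13 / 205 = -0.06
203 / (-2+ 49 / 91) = -2639 / 19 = -138.89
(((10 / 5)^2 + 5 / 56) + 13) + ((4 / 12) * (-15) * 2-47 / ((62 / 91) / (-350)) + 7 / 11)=24152.08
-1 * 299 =-299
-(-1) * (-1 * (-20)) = 20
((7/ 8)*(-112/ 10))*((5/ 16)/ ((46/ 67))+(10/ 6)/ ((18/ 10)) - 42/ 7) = 4497563/ 99360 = 45.27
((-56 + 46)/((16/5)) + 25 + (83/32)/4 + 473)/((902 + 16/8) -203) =63427/89728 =0.71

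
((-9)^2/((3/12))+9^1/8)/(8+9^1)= 19.12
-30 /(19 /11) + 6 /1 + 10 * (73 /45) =4.85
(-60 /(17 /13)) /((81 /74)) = -19240 /459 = -41.92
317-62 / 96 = 15185 / 48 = 316.35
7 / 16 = 0.44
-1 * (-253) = 253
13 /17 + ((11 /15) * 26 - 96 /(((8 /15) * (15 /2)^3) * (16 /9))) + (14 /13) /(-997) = 323734969 /16525275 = 19.59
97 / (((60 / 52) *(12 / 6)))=1261 / 30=42.03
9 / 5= 1.80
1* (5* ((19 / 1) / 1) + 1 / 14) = 1331 / 14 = 95.07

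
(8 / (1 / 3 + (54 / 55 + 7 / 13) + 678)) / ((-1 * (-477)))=2860 / 115933737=0.00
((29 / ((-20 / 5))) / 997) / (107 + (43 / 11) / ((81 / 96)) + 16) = -8613 / 151173116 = -0.00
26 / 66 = 13 / 33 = 0.39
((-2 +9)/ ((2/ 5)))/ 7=5/ 2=2.50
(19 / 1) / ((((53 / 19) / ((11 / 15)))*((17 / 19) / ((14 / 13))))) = 1056286 / 175695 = 6.01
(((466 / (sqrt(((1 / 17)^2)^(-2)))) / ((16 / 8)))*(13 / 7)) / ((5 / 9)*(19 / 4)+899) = 109044 / 65664557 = 0.00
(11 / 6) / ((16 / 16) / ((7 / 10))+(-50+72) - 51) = -77 / 1158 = -0.07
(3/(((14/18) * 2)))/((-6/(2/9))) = -1/14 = -0.07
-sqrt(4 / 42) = -sqrt(42) / 21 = -0.31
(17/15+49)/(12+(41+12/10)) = 752/813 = 0.92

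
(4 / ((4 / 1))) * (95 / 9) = 95 / 9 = 10.56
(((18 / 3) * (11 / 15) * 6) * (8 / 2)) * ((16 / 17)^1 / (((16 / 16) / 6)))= 50688 / 85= 596.33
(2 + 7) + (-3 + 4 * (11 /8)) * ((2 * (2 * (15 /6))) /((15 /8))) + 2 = 73 /3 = 24.33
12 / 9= 4 / 3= 1.33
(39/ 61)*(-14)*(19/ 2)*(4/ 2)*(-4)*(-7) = -290472/ 61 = -4761.84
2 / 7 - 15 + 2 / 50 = -14.67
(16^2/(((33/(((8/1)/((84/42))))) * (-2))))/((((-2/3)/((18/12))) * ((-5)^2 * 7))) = 384/1925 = 0.20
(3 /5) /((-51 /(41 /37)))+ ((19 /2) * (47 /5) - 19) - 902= -1046295 /1258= -831.71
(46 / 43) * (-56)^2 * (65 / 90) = 937664 / 387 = 2422.90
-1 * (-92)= 92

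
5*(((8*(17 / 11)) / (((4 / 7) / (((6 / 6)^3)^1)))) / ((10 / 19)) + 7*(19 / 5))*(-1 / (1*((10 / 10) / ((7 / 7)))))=-3724 / 11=-338.55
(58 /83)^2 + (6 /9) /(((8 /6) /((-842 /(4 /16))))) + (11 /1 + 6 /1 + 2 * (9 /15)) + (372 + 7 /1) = -44307006 /34445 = -1286.31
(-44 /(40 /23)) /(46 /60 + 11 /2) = -759 /188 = -4.04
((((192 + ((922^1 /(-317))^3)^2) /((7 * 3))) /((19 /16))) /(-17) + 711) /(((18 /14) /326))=1591161183748604677137190 /8849563702020303849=179801.09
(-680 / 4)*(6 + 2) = -1360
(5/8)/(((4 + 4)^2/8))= 5/64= 0.08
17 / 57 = 0.30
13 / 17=0.76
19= 19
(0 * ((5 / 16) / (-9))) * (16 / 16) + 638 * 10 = 6380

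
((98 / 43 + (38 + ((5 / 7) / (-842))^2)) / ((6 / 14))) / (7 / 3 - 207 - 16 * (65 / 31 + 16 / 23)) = -42900039130651 / 113815910769400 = -0.38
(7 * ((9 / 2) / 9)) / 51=7 / 102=0.07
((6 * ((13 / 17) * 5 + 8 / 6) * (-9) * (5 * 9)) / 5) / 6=-7101 / 17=-417.71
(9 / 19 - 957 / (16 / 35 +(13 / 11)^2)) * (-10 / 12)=429.79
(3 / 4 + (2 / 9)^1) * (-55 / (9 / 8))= -3850 / 81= -47.53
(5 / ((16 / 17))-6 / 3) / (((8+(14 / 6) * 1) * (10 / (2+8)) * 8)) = 159 / 3968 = 0.04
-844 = -844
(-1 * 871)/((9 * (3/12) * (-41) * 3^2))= 1.05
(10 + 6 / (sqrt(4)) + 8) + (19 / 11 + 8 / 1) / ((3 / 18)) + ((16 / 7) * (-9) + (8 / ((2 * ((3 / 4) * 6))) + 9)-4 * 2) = 42052 / 693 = 60.68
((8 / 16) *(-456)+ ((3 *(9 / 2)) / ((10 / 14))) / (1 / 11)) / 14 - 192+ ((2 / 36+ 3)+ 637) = 562741 / 1260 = 446.62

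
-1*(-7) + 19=26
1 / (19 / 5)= 5 / 19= 0.26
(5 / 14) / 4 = 5 / 56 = 0.09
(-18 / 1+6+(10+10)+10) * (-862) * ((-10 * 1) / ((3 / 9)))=465480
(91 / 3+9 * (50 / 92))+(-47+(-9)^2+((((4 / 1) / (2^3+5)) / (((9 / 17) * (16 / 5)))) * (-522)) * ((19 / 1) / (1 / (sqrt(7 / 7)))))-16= -1748.12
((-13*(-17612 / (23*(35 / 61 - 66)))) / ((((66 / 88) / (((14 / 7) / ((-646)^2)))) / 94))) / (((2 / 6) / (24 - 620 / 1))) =7080985408 / 43333357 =163.41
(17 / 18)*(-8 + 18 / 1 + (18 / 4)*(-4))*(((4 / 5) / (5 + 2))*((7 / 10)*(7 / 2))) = -476 / 225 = -2.12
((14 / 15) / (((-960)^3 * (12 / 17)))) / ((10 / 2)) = -119 / 398131200000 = -0.00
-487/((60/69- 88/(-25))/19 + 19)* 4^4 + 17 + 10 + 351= -1282624178/210099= -6104.86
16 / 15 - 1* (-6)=106 / 15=7.07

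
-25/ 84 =-0.30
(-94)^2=8836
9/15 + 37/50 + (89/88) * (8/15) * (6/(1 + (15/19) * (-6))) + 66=2595807/39050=66.47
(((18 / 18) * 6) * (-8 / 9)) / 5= -16 / 15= -1.07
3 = 3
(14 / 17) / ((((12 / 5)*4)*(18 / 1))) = 35 / 7344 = 0.00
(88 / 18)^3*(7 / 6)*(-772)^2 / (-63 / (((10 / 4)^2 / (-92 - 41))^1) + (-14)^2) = 39662735200 / 750141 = 52873.71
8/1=8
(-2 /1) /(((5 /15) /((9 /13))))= -4.15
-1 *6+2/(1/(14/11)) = -38/11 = -3.45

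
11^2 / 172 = 121 / 172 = 0.70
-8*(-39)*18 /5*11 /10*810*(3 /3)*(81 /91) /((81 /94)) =36181728 /35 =1033763.66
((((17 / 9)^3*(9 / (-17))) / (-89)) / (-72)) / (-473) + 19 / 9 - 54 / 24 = -34098281 / 245509704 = -0.14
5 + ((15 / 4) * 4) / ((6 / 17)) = 95 / 2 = 47.50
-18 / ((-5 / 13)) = 46.80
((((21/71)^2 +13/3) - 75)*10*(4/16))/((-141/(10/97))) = 26684225/206837271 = 0.13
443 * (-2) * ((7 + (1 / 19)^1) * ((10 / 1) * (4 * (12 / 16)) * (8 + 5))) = -46302360 / 19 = -2436966.32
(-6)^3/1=-216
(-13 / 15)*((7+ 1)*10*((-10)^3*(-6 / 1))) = -416000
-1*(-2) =2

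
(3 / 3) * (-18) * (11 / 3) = -66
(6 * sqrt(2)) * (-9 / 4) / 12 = -9 * sqrt(2) / 8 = -1.59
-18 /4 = -9 /2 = -4.50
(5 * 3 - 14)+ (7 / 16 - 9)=-121 / 16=-7.56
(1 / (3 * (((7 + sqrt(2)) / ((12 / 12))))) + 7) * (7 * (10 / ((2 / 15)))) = 173950 / 47 - 175 * sqrt(2) / 47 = 3695.80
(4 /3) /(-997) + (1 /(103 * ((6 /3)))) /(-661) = -547655 /407272506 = -0.00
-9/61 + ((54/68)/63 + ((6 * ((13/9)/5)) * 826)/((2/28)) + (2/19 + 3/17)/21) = 82935256283/4137630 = 20044.15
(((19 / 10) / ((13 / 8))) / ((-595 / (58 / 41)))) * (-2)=8816 / 1585675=0.01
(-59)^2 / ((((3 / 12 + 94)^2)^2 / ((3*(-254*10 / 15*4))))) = -1810788352 / 20200652641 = -0.09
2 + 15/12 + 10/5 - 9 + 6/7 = -81/28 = -2.89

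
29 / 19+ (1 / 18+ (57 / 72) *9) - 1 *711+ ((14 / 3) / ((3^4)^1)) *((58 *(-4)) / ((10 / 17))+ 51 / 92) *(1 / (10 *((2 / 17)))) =-7662532517 / 10619100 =-721.58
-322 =-322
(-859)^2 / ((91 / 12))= 8854572 / 91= 97302.99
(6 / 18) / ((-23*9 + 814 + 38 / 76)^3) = 8 / 5380840125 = 0.00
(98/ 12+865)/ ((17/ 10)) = 26195/ 51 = 513.63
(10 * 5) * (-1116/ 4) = -13950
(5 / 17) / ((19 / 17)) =5 / 19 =0.26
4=4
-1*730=-730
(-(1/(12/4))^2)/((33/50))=-50/297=-0.17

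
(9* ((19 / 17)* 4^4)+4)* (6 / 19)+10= 266294 / 323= 824.44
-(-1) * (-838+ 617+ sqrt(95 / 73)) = -221+ sqrt(6935) / 73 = -219.86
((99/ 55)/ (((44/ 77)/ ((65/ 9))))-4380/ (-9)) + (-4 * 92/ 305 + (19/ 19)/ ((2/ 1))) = 1861879/ 3660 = 508.71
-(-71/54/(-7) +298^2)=-33567983/378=-88804.19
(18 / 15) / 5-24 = -594 / 25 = -23.76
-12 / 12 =-1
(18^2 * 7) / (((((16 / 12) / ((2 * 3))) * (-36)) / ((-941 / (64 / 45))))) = 24009615 / 128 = 187575.12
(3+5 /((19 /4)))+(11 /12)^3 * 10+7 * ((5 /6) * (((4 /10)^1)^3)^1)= 12.13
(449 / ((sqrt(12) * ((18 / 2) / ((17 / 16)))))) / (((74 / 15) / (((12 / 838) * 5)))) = 190825 * sqrt(3) / 1488288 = 0.22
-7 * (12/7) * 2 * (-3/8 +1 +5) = -135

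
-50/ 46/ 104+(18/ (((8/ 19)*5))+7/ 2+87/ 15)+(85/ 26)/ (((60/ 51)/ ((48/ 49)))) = 12049969/ 586040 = 20.56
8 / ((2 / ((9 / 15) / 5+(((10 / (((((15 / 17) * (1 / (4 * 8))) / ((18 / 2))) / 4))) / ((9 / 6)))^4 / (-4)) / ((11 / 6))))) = -860927912470118268 / 275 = -3130646954436793.70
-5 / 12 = -0.42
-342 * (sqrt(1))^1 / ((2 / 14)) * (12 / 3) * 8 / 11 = -76608 / 11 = -6964.36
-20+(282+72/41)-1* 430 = -6816/41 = -166.24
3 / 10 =0.30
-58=-58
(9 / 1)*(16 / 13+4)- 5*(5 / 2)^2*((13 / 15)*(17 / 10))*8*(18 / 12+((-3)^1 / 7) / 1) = -63257 / 182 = -347.57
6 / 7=0.86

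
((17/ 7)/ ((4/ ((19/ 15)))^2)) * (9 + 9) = 6137/ 1400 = 4.38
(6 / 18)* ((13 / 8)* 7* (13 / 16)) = 1183 / 384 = 3.08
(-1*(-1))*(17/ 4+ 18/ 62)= 563/ 124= 4.54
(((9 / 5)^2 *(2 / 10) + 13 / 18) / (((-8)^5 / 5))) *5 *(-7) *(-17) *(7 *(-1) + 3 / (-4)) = 11373187 / 11796480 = 0.96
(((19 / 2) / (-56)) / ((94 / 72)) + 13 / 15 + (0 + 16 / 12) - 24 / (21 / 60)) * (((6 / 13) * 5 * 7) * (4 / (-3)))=875158 / 611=1432.34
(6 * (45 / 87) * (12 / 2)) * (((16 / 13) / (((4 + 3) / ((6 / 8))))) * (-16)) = -103680 / 2639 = -39.29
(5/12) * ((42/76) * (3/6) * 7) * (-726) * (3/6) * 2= -88935/152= -585.10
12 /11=1.09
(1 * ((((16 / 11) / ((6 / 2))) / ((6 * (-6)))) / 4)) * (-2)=2 / 297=0.01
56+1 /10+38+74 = 1681 /10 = 168.10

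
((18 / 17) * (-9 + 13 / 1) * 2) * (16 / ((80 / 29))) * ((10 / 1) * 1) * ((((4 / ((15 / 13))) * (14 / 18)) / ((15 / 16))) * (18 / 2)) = 5404672 / 425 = 12716.88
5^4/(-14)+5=-555/14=-39.64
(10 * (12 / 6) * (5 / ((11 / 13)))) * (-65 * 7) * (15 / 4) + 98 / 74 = -82070086 / 407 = -201646.40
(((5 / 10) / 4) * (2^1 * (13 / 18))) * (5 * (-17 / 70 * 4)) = -221 / 252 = -0.88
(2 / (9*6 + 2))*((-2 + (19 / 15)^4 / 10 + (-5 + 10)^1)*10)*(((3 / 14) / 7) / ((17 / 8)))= 1649071 / 98398125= 0.02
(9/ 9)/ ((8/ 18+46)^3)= 729/ 73034632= 0.00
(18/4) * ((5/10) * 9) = 81/4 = 20.25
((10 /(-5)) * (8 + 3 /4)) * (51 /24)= -595 /16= -37.19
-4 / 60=-1 / 15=-0.07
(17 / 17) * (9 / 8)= 1.12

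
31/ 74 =0.42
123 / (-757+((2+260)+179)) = -123 / 316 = -0.39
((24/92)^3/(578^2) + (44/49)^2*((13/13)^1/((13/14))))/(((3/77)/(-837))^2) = 37060250085182284290/92474200637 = 400763129.93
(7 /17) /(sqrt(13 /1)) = 7 * sqrt(13) /221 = 0.11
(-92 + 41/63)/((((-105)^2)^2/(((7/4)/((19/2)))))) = -1151/8314062750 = -0.00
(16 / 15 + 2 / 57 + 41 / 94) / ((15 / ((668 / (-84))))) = -6880567 / 8438850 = -0.82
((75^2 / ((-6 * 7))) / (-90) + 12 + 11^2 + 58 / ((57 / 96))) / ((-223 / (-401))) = 148589347 / 355908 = 417.49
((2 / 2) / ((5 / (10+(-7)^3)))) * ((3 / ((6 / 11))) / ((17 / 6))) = -10989 / 85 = -129.28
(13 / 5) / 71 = 13 / 355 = 0.04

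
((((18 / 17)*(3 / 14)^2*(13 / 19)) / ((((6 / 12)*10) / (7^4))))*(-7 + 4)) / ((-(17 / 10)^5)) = 1547910000 / 458613811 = 3.38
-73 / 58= -1.26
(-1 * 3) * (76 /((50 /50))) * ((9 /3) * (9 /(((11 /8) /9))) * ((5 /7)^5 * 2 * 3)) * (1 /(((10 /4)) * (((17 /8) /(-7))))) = 26593920000 /448987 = 59230.94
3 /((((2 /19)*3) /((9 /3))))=57 /2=28.50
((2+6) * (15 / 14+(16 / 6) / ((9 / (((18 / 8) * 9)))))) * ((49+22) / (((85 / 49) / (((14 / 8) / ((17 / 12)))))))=4133052 / 1445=2860.24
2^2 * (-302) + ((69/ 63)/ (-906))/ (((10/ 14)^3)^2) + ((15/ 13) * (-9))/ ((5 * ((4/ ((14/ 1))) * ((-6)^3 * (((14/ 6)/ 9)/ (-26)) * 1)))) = -205783874369/ 169875000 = -1211.38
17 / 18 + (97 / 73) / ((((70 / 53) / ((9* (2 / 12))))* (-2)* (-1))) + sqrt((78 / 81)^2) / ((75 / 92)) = 23843111 / 8278200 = 2.88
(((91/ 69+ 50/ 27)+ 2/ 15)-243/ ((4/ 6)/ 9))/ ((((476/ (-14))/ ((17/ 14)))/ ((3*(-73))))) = -212235893/ 8280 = -25632.35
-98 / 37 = -2.65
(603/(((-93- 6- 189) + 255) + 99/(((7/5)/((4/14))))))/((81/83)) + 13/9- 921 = -5461541/5643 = -967.84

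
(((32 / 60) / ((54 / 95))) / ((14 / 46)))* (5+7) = 36.99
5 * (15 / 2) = 75 / 2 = 37.50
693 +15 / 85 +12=11988 / 17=705.18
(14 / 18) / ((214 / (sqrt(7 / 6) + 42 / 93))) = 49 / 29853 + 7*sqrt(42) / 11556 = 0.01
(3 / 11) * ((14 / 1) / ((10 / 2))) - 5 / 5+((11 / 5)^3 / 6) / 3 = 8791 / 24750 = 0.36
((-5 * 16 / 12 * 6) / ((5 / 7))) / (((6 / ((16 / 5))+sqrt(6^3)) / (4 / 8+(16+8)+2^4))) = 30240 / 1511 - 96768 * sqrt(6) / 1511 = -136.86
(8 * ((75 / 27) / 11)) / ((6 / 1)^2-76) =-5 / 99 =-0.05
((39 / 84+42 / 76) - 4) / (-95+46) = 1587 / 26068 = 0.06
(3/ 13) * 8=24/ 13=1.85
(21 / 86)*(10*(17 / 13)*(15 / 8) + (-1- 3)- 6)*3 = 47565 / 4472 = 10.64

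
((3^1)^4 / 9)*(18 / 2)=81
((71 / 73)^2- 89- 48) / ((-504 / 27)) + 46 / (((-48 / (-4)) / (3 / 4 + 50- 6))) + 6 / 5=115125761 / 639480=180.03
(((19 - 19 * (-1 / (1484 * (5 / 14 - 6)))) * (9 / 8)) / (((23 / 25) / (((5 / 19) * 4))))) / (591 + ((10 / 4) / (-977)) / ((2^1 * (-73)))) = 671817074625 / 16236622961549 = 0.04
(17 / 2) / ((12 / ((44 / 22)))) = 17 / 12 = 1.42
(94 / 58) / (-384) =-47 / 11136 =-0.00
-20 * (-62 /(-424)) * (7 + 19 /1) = -4030 /53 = -76.04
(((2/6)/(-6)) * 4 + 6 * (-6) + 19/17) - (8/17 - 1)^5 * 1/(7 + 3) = -4485381469/127787130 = -35.10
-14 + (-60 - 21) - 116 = -211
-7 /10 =-0.70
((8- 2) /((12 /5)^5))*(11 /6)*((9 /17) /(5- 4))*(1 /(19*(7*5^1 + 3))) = 34375 /339351552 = 0.00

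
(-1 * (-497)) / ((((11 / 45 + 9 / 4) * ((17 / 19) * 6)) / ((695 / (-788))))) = -98443275 / 3007402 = -32.73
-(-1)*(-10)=-10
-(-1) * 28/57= 28/57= 0.49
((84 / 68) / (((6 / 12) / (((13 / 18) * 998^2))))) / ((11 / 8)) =725090912 / 561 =1292497.17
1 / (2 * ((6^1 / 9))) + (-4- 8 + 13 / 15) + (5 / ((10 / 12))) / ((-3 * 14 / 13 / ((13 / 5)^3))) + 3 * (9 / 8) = -832639 / 21000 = -39.65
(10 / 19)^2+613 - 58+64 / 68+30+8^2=3990389 / 6137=650.22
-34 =-34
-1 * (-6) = 6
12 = 12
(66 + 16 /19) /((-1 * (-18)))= 635 /171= 3.71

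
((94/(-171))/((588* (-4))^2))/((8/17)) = -799/3783822336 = -0.00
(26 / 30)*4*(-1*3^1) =-52 / 5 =-10.40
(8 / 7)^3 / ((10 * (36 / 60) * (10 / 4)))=512 / 5145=0.10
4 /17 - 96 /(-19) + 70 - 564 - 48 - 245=-252493 /323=-781.71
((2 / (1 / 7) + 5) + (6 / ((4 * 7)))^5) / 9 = 10218899 / 4840416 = 2.11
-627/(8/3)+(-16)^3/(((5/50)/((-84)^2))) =-2312111961/8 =-289013995.12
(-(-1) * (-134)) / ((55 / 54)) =-7236 / 55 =-131.56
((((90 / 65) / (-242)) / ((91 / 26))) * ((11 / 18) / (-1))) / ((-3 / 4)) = -4 / 3003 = -0.00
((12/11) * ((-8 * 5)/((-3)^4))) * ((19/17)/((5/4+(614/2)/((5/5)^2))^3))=-194560/9464432985513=-0.00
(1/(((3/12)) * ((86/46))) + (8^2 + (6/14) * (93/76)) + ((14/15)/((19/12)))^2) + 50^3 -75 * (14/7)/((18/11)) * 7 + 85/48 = 16224449772053/130393200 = 124427.12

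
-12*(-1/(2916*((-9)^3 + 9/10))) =-10/1769283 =-0.00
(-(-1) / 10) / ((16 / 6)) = 3 / 80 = 0.04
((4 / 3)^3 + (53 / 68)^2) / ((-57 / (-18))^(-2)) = 134212219 / 4494528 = 29.86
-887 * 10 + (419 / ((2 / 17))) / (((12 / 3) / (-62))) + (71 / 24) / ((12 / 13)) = -64070.05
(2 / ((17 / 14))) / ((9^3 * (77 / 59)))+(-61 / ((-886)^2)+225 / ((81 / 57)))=16943903480453 / 107013009708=158.33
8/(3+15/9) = 1.71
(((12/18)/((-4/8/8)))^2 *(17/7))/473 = 17408/29799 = 0.58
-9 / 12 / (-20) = 3 / 80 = 0.04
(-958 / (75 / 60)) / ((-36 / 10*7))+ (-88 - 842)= -899.59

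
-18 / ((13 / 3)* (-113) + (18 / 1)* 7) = 54 / 1091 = 0.05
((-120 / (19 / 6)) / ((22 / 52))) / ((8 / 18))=-42120 / 209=-201.53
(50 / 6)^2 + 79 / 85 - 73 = -2009 / 765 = -2.63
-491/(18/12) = -982/3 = -327.33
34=34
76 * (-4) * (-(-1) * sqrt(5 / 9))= -304 * sqrt(5) / 3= -226.59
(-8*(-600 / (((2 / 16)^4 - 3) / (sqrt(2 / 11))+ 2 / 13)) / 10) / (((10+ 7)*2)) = -2.05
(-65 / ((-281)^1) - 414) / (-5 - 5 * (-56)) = -116269 / 77275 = -1.50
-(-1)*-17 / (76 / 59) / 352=-1003 / 26752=-0.04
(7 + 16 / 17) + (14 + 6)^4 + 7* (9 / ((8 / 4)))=5441341 / 34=160039.44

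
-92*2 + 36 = -148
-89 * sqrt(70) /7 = -106.38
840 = 840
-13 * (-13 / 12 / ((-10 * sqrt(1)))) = -169 / 120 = -1.41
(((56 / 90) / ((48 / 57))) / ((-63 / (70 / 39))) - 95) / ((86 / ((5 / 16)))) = -3001715 / 8693568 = -0.35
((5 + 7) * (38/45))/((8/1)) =19/15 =1.27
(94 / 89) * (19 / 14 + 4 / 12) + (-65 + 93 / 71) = -8214691 / 132699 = -61.90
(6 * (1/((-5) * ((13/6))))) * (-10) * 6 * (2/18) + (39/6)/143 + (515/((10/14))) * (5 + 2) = 1444511/286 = 5050.74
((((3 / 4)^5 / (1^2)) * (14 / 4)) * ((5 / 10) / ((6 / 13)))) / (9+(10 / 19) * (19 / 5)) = 7371 / 90112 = 0.08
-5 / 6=-0.83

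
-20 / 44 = -5 / 11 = -0.45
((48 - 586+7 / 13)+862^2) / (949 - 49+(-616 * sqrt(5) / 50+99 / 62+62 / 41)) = 96053998440307600 * sqrt(5) / 8556191075198377+7041171065751526250 / 8556191075198377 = 848.04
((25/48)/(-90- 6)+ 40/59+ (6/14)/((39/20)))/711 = 22076335/17590390272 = 0.00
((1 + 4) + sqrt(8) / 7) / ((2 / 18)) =18 * sqrt(2) / 7 + 45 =48.64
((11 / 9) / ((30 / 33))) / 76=121 / 6840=0.02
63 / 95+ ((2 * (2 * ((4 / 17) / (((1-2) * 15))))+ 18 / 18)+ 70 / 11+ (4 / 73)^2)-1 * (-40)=13623076996 / 284009055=47.97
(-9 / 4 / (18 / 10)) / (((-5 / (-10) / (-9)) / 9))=405 / 2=202.50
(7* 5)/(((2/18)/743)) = 234045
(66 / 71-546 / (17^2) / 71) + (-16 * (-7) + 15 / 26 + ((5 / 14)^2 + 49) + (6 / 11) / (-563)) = 52649533282761 / 323784977516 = 162.61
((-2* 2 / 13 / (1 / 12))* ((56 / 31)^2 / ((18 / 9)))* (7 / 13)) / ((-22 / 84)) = 12.39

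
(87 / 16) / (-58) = -3 / 32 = -0.09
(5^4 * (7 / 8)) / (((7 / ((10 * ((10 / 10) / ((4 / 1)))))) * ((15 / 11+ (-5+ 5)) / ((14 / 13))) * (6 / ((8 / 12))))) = 48125 / 2808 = 17.14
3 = 3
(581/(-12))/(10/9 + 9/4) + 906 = 107883/121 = 891.60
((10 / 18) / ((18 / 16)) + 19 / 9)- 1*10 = -599 / 81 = -7.40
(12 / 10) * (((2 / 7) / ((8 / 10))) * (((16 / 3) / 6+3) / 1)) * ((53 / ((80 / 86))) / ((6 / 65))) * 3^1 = 148135 / 48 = 3086.15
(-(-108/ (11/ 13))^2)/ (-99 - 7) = 985608/ 6413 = 153.69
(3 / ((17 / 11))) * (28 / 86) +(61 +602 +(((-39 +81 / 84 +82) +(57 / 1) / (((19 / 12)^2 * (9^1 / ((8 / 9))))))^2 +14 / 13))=67778885815967 / 24206193648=2800.06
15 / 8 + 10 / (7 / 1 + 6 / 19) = 3605 / 1112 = 3.24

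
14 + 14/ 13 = 196/ 13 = 15.08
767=767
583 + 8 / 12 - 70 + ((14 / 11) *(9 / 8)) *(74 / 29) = 990151 / 1914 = 517.32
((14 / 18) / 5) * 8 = 56 / 45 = 1.24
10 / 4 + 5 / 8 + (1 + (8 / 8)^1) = 41 / 8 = 5.12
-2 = -2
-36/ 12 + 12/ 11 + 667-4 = 7272/ 11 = 661.09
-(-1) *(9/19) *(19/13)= 9/13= 0.69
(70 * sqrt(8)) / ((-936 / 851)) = -29785 * sqrt(2) / 234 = -180.01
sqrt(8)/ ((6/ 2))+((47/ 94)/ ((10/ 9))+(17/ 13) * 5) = 2 * sqrt(2)/ 3+1817/ 260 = 7.93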